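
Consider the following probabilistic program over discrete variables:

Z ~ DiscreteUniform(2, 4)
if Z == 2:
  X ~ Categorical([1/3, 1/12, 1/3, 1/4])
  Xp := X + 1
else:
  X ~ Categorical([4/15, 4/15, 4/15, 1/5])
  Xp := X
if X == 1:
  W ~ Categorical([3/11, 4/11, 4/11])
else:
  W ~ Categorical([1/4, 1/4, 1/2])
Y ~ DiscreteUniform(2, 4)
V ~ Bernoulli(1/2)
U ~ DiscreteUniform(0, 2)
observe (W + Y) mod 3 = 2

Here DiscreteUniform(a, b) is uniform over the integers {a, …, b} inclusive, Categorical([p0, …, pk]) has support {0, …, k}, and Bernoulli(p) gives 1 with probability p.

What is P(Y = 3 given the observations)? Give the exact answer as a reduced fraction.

P(Y = 3 | obs) = 623/1320

Enumerate traces; 216 have nonzero weight after conditioning:
  (Z=2, X=0, W=0, Y=2, V=0, U=0) weight 1/648
  (Z=2, X=0, W=0, Y=2, V=0, U=1) weight 1/648
  (Z=2, X=0, W=0, Y=2, V=0, U=2) weight 1/648
  (Z=2, X=0, W=0, Y=2, V=1, U=0) weight 1/648
  (Z=2, X=0, W=0, Y=2, V=1, U=1) weight 1/648
  (Z=2, X=0, W=0, Y=2, V=1, U=2) weight 1/648
  (Z=2, X=0, W=1, Y=4, V=0, U=0) weight 1/648
  (Z=2, X=0, W=1, Y=4, V=0, U=1) weight 1/648
  (Z=2, X=0, W=2, Y=3, V=0, U=0) weight 1/324
  … 207 more
Group by Y:
  weight(Y=2) = 2017/23760
  weight(Y=3) = 623/3960
  weight(Y=4) = 433/4752
Total weight = 2017/23760 + 623/3960 + 433/4752 = 1/3
P(Y=2 | obs) = 2017/23760 / 1/3 = 2017/7920
P(Y=3 | obs) = 623/3960 / 1/3 = 623/1320
P(Y=4 | obs) = 433/4752 / 1/3 = 433/1584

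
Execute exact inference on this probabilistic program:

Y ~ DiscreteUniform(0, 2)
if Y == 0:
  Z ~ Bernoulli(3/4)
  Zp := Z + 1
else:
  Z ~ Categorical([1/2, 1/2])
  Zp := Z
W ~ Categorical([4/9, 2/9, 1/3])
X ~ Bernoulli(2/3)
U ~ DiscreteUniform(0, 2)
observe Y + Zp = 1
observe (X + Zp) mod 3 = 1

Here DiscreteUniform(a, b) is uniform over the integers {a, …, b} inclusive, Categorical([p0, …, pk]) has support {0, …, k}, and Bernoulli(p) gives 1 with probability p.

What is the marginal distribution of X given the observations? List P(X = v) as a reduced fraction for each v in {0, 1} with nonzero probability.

Enumerate traces; 18 have nonzero weight after conditioning:
  (Y=0, Z=0, W=0, X=0, U=0) weight 1/243
  (Y=0, Z=0, W=0, X=0, U=1) weight 1/243
  (Y=0, Z=0, W=0, X=0, U=2) weight 1/243
  (Y=0, Z=0, W=1, X=0, U=0) weight 1/486
  (Y=0, Z=0, W=1, X=0, U=1) weight 1/486
  (Y=0, Z=0, W=1, X=0, U=2) weight 1/486
  (Y=0, Z=0, W=2, X=0, U=0) weight 1/324
  (Y=0, Z=0, W=2, X=0, U=1) weight 1/324
  (Y=1, Z=0, W=0, X=1, U=0) weight 4/243
  … 9 more
Group by X:
  weight(X=0) = 1/36
  weight(X=1) = 1/9
Total weight = 1/36 + 1/9 = 5/36
P(X=0 | obs) = 1/36 / 5/36 = 1/5
P(X=1 | obs) = 1/9 / 5/36 = 4/5

P(X=0) = 1/5, P(X=1) = 4/5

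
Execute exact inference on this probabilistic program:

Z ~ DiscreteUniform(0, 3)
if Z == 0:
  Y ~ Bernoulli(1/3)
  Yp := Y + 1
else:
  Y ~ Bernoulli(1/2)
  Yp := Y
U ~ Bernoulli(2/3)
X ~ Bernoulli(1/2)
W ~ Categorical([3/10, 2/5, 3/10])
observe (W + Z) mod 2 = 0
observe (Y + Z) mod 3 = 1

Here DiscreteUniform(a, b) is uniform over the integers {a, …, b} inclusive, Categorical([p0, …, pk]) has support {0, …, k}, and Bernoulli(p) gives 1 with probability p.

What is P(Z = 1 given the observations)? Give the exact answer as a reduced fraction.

P(Z = 1 | obs) = 1/3

Enumerate traces; 16 have nonzero weight after conditioning:
  (Z=0, Y=1, U=0, X=0, W=0) weight 1/240
  (Z=0, Y=1, U=0, X=0, W=2) weight 1/240
  (Z=0, Y=1, U=0, X=1, W=0) weight 1/240
  (Z=0, Y=1, U=0, X=1, W=2) weight 1/240
  (Z=0, Y=1, U=1, X=0, W=0) weight 1/120
  (Z=0, Y=1, U=1, X=0, W=2) weight 1/120
  (Z=0, Y=1, U=1, X=1, W=0) weight 1/120
  (Z=0, Y=1, U=1, X=1, W=2) weight 1/120
  (Z=1, Y=0, U=0, X=0, W=1) weight 1/120
  (Z=3, Y=1, U=0, X=0, W=1) weight 1/120
  … 6 more
Group by Z:
  weight(Z=0) = 1/20
  weight(Z=1) = 1/20
  weight(Z=3) = 1/20
Total weight = 1/20 + 1/20 + 1/20 = 3/20
P(Z=0 | obs) = 1/20 / 3/20 = 1/3
P(Z=1 | obs) = 1/20 / 3/20 = 1/3
P(Z=3 | obs) = 1/20 / 3/20 = 1/3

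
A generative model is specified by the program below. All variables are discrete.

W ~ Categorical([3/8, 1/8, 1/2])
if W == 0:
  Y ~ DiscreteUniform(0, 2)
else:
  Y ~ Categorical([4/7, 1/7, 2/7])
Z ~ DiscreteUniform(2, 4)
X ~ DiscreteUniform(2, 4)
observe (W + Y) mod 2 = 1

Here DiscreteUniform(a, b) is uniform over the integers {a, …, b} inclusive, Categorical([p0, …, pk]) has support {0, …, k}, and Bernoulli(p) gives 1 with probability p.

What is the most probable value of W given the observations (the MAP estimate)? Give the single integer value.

Enumerate traces; 36 have nonzero weight after conditioning:
  (W=0, Y=1, Z=2, X=2) weight 1/72
  (W=0, Y=1, Z=2, X=3) weight 1/72
  (W=0, Y=1, Z=2, X=4) weight 1/72
  (W=0, Y=1, Z=3, X=2) weight 1/72
  (W=0, Y=1, Z=3, X=3) weight 1/72
  (W=0, Y=1, Z=3, X=4) weight 1/72
  (W=0, Y=1, Z=4, X=2) weight 1/72
  (W=0, Y=1, Z=4, X=3) weight 1/72
  (W=1, Y=0, Z=2, X=2) weight 1/126
  (W=2, Y=1, Z=2, X=2) weight 1/126
  … 26 more
Group by W:
  weight(W=0) = 1/8
  weight(W=1) = 3/28
  weight(W=2) = 1/14
Total weight = 1/8 + 3/28 + 1/14 = 17/56
P(W=0 | obs) = 1/8 / 17/56 = 7/17
P(W=1 | obs) = 3/28 / 17/56 = 6/17
P(W=2 | obs) = 1/14 / 17/56 = 4/17
argmax = 0

argmax_v P(W = v | obs) = 0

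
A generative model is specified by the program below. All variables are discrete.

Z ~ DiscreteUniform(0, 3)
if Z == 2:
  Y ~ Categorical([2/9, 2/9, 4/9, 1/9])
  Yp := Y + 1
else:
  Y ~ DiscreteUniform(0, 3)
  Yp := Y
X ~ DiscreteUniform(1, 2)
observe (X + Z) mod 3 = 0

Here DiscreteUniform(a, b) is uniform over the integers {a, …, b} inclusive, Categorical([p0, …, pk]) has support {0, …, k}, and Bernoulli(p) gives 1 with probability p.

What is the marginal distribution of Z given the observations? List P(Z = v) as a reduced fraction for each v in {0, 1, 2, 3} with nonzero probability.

Enumerate traces; 8 have nonzero weight after conditioning:
  (Z=1, Y=0, X=2) weight 1/32
  (Z=1, Y=1, X=2) weight 1/32
  (Z=1, Y=2, X=2) weight 1/32
  (Z=1, Y=3, X=2) weight 1/32
  (Z=2, Y=0, X=1) weight 1/36
  (Z=2, Y=1, X=1) weight 1/36
  (Z=2, Y=2, X=1) weight 1/18
  (Z=2, Y=3, X=1) weight 1/72
Group by Z:
  weight(Z=1) = 1/8
  weight(Z=2) = 1/8
Total weight = 1/8 + 1/8 = 1/4
P(Z=1 | obs) = 1/8 / 1/4 = 1/2
P(Z=2 | obs) = 1/8 / 1/4 = 1/2

P(Z=1) = 1/2, P(Z=2) = 1/2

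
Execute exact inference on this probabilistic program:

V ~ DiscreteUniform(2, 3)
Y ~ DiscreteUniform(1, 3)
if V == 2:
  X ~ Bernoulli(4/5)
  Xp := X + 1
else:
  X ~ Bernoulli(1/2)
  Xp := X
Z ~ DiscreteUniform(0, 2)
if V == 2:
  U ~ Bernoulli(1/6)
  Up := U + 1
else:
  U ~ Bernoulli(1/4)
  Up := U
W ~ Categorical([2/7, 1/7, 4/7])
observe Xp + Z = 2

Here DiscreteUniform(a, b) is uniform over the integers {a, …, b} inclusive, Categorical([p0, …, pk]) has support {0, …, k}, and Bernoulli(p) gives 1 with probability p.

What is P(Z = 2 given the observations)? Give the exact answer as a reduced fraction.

Enumerate traces; 72 have nonzero weight after conditioning:
  (V=2, Y=1, X=0, Z=1, U=0, W=0) weight 1/378
  (V=2, Y=1, X=0, Z=1, U=0, W=1) weight 1/756
  (V=2, Y=1, X=0, Z=1, U=0, W=2) weight 1/189
  (V=2, Y=1, X=0, Z=1, U=1, W=0) weight 1/1890
  (V=2, Y=1, X=0, Z=1, U=1, W=1) weight 1/3780
  (V=2, Y=1, X=0, Z=1, U=1, W=2) weight 1/945
  (V=2, Y=1, X=1, Z=0, U=0, W=0) weight 2/189
  (V=2, Y=1, X=1, Z=0, U=0, W=1) weight 1/189
  (V=3, Y=1, X=0, Z=2, U=0, W=0) weight 1/168
  … 63 more
Group by Z:
  weight(Z=0) = 2/15
  weight(Z=1) = 7/60
  weight(Z=2) = 1/12
Total weight = 2/15 + 7/60 + 1/12 = 1/3
P(Z=0 | obs) = 2/15 / 1/3 = 2/5
P(Z=1 | obs) = 7/60 / 1/3 = 7/20
P(Z=2 | obs) = 1/12 / 1/3 = 1/4

P(Z = 2 | obs) = 1/4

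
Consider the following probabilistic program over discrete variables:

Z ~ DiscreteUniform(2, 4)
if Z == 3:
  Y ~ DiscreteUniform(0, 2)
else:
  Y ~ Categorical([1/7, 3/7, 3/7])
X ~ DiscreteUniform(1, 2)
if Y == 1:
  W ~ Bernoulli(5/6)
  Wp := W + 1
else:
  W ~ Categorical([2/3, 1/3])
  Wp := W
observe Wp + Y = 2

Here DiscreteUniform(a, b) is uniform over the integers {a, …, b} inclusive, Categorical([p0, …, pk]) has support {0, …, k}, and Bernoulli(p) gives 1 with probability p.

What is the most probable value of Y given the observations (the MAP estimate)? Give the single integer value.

argmax_v P(Y = v | obs) = 2

Enumerate traces; 12 have nonzero weight after conditioning:
  (Z=2, Y=1, X=1, W=0) weight 1/84
  (Z=2, Y=1, X=2, W=0) weight 1/84
  (Z=2, Y=2, X=1, W=0) weight 1/21
  (Z=2, Y=2, X=2, W=0) weight 1/21
  (Z=3, Y=1, X=1, W=0) weight 1/108
  (Z=3, Y=1, X=2, W=0) weight 1/108
  (Z=3, Y=2, X=1, W=0) weight 1/27
  (Z=3, Y=2, X=2, W=0) weight 1/27
  … 4 more
Group by Y:
  weight(Y=1) = 25/378
  weight(Y=2) = 50/189
Total weight = 25/378 + 50/189 = 125/378
P(Y=1 | obs) = 25/378 / 125/378 = 1/5
P(Y=2 | obs) = 50/189 / 125/378 = 4/5
argmax = 2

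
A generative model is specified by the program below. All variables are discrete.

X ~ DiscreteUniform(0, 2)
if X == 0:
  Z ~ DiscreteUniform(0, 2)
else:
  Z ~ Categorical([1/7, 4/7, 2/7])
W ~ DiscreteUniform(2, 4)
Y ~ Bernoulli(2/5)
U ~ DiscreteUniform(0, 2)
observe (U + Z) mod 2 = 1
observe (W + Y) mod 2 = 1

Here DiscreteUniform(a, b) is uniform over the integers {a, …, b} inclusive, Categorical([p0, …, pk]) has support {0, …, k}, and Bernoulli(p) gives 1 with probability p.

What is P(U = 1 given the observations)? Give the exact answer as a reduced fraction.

P(U = 1 | obs) = 16/47

Enumerate traces; 36 have nonzero weight after conditioning:
  (X=0, Z=0, W=2, Y=1, U=1) weight 2/405
  (X=0, Z=0, W=3, Y=0, U=1) weight 1/135
  (X=0, Z=0, W=4, Y=1, U=1) weight 2/405
  (X=0, Z=1, W=2, Y=1, U=0) weight 2/405
  (X=0, Z=1, W=2, Y=1, U=2) weight 2/405
  (X=0, Z=1, W=3, Y=0, U=0) weight 1/135
  (X=0, Z=1, W=3, Y=0, U=2) weight 1/135
  (X=0, Z=1, W=4, Y=1, U=0) weight 2/405
  … 28 more
Group by U:
  weight(U=0) = 31/405
  weight(U=1) = 32/405
  weight(U=2) = 31/405
Total weight = 31/405 + 32/405 + 31/405 = 94/405
P(U=0 | obs) = 31/405 / 94/405 = 31/94
P(U=1 | obs) = 32/405 / 94/405 = 16/47
P(U=2 | obs) = 31/405 / 94/405 = 31/94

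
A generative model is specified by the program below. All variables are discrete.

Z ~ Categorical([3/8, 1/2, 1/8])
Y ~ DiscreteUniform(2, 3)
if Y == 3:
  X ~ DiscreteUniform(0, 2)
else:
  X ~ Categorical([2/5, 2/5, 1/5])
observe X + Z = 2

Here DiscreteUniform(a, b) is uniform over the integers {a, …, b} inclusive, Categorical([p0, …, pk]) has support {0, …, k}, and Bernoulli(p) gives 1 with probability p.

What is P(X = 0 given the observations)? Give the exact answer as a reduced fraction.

Enumerate traces; 6 have nonzero weight after conditioning:
  (Z=0, Y=2, X=2) weight 3/80
  (Z=0, Y=3, X=2) weight 1/16
  (Z=1, Y=2, X=1) weight 1/10
  (Z=1, Y=3, X=1) weight 1/12
  (Z=2, Y=2, X=0) weight 1/40
  (Z=2, Y=3, X=0) weight 1/48
Group by X:
  weight(X=0) = 11/240
  weight(X=1) = 11/60
  weight(X=2) = 1/10
Total weight = 11/240 + 11/60 + 1/10 = 79/240
P(X=0 | obs) = 11/240 / 79/240 = 11/79
P(X=1 | obs) = 11/60 / 79/240 = 44/79
P(X=2 | obs) = 1/10 / 79/240 = 24/79

P(X = 0 | obs) = 11/79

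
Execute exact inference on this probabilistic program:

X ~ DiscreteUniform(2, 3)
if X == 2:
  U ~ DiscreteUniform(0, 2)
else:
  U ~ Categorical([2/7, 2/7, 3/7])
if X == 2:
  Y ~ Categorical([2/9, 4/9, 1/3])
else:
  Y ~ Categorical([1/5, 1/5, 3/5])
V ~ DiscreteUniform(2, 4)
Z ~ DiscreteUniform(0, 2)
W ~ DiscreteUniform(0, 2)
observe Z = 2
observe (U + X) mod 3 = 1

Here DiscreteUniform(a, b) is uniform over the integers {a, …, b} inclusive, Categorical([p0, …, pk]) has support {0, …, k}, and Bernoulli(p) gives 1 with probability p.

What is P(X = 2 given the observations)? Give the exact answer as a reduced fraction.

Enumerate traces; 54 have nonzero weight after conditioning:
  (X=2, U=2, Y=0, V=2, Z=2, W=0) weight 1/729
  (X=2, U=2, Y=0, V=2, Z=2, W=1) weight 1/729
  (X=2, U=2, Y=0, V=2, Z=2, W=2) weight 1/729
  (X=2, U=2, Y=0, V=3, Z=2, W=0) weight 1/729
  (X=2, U=2, Y=0, V=3, Z=2, W=1) weight 1/729
  (X=2, U=2, Y=0, V=3, Z=2, W=2) weight 1/729
  (X=2, U=2, Y=0, V=4, Z=2, W=0) weight 1/729
  (X=2, U=2, Y=0, V=4, Z=2, W=1) weight 1/729
  (X=3, U=1, Y=0, V=2, Z=2, W=0) weight 1/945
  … 45 more
Group by X:
  weight(X=2) = 1/18
  weight(X=3) = 1/21
Total weight = 1/18 + 1/21 = 13/126
P(X=2 | obs) = 1/18 / 13/126 = 7/13
P(X=3 | obs) = 1/21 / 13/126 = 6/13

P(X = 2 | obs) = 7/13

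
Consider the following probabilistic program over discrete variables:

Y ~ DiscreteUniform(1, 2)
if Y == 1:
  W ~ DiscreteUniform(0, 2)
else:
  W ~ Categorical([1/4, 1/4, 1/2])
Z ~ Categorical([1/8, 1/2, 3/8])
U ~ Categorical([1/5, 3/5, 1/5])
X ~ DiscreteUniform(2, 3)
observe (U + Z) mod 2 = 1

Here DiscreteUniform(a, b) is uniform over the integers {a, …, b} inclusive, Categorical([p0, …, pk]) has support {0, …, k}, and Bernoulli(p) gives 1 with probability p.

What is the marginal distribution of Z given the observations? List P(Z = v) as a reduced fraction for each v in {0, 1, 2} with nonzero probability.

P(Z=0) = 3/20, P(Z=1) = 2/5, P(Z=2) = 9/20

Enumerate traces; 48 have nonzero weight after conditioning:
  (Y=1, W=0, Z=0, U=1, X=2) weight 1/160
  (Y=1, W=0, Z=0, U=1, X=3) weight 1/160
  (Y=1, W=0, Z=1, U=0, X=2) weight 1/120
  (Y=1, W=0, Z=1, U=0, X=3) weight 1/120
  (Y=1, W=0, Z=1, U=2, X=2) weight 1/120
  (Y=1, W=0, Z=1, U=2, X=3) weight 1/120
  (Y=1, W=0, Z=2, U=1, X=2) weight 3/160
  (Y=1, W=0, Z=2, U=1, X=3) weight 3/160
  … 40 more
Group by Z:
  weight(Z=0) = 3/40
  weight(Z=1) = 1/5
  weight(Z=2) = 9/40
Total weight = 3/40 + 1/5 + 9/40 = 1/2
P(Z=0 | obs) = 3/40 / 1/2 = 3/20
P(Z=1 | obs) = 1/5 / 1/2 = 2/5
P(Z=2 | obs) = 9/40 / 1/2 = 9/20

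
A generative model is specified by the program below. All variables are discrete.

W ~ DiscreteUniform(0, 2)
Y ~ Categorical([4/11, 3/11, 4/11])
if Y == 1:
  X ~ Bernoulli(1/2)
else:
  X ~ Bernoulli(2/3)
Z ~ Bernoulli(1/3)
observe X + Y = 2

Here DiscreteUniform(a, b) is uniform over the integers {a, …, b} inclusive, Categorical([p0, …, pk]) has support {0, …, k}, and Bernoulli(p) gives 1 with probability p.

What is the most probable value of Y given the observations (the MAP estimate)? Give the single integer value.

Enumerate traces; 12 have nonzero weight after conditioning:
  (W=0, Y=1, X=1, Z=0) weight 1/33
  (W=0, Y=1, X=1, Z=1) weight 1/66
  (W=0, Y=2, X=0, Z=0) weight 8/297
  (W=0, Y=2, X=0, Z=1) weight 4/297
  (W=1, Y=1, X=1, Z=0) weight 1/33
  (W=1, Y=1, X=1, Z=1) weight 1/66
  (W=1, Y=2, X=0, Z=0) weight 8/297
  (W=1, Y=2, X=0, Z=1) weight 4/297
  … 4 more
Group by Y:
  weight(Y=1) = 3/22
  weight(Y=2) = 4/33
Total weight = 3/22 + 4/33 = 17/66
P(Y=1 | obs) = 3/22 / 17/66 = 9/17
P(Y=2 | obs) = 4/33 / 17/66 = 8/17
argmax = 1

argmax_v P(Y = v | obs) = 1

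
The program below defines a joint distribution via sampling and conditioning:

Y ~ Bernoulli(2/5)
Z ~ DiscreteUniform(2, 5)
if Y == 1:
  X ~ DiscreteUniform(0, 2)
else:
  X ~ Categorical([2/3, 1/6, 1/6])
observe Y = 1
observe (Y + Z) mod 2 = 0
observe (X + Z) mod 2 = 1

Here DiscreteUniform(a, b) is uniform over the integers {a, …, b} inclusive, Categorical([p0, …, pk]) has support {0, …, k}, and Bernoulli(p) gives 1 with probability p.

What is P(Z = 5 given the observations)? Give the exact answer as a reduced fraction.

P(Z = 5 | obs) = 1/2

Enumerate traces; 4 have nonzero weight after conditioning:
  (Y=1, Z=3, X=0) weight 1/30
  (Y=1, Z=3, X=2) weight 1/30
  (Y=1, Z=5, X=0) weight 1/30
  (Y=1, Z=5, X=2) weight 1/30
Group by Z:
  weight(Z=3) = 1/15
  weight(Z=5) = 1/15
Total weight = 1/15 + 1/15 = 2/15
P(Z=3 | obs) = 1/15 / 2/15 = 1/2
P(Z=5 | obs) = 1/15 / 2/15 = 1/2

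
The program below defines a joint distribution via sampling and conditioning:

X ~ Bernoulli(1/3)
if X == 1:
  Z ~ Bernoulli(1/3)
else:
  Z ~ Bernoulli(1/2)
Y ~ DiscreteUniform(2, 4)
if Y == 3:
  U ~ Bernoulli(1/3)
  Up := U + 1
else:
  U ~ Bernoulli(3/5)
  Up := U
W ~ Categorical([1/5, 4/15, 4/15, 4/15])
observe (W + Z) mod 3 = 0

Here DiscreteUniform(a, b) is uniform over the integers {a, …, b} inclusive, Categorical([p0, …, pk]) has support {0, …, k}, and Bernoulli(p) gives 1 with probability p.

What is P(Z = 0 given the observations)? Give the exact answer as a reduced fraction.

P(Z = 0 | obs) = 35/51

Enumerate traces; 36 have nonzero weight after conditioning:
  (X=0, Z=0, Y=2, U=0, W=0) weight 2/225
  (X=0, Z=0, Y=2, U=0, W=3) weight 8/675
  (X=0, Z=0, Y=2, U=1, W=0) weight 1/75
  (X=0, Z=0, Y=2, U=1, W=3) weight 4/225
  (X=0, Z=0, Y=3, U=0, W=0) weight 2/135
  (X=0, Z=0, Y=3, U=0, W=3) weight 8/405
  (X=0, Z=0, Y=3, U=1, W=0) weight 1/135
  (X=0, Z=0, Y=3, U=1, W=3) weight 4/405
  (X=0, Z=1, Y=2, U=0, W=2) weight 8/675
  … 27 more
Group by Z:
  weight(Z=0) = 7/27
  weight(Z=1) = 16/135
Total weight = 7/27 + 16/135 = 17/45
P(Z=0 | obs) = 7/27 / 17/45 = 35/51
P(Z=1 | obs) = 16/135 / 17/45 = 16/51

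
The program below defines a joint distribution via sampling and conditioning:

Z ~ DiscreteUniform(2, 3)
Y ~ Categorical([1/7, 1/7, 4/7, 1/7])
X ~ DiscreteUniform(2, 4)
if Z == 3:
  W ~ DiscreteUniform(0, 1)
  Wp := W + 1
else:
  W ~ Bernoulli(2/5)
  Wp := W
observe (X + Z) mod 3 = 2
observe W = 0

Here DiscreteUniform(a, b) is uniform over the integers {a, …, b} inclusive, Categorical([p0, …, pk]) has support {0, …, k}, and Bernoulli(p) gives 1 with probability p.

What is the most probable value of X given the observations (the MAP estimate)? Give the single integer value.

argmax_v P(X = v | obs) = 3

Enumerate traces; 8 have nonzero weight after conditioning:
  (Z=2, Y=0, X=3, W=0) weight 1/70
  (Z=2, Y=1, X=3, W=0) weight 1/70
  (Z=2, Y=2, X=3, W=0) weight 2/35
  (Z=2, Y=3, X=3, W=0) weight 1/70
  (Z=3, Y=0, X=2, W=0) weight 1/84
  (Z=3, Y=1, X=2, W=0) weight 1/84
  (Z=3, Y=2, X=2, W=0) weight 1/21
  (Z=3, Y=3, X=2, W=0) weight 1/84
Group by X:
  weight(X=2) = 1/12
  weight(X=3) = 1/10
Total weight = 1/12 + 1/10 = 11/60
P(X=2 | obs) = 1/12 / 11/60 = 5/11
P(X=3 | obs) = 1/10 / 11/60 = 6/11
argmax = 3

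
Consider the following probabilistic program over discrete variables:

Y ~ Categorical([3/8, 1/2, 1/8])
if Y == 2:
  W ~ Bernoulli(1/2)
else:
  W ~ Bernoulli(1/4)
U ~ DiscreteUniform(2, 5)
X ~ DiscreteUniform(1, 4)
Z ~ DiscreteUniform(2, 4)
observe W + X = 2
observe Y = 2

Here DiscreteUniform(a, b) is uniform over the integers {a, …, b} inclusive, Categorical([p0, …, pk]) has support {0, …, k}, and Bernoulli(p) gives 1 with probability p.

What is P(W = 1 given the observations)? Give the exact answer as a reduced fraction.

P(W = 1 | obs) = 1/2

Enumerate traces; 24 have nonzero weight after conditioning:
  (Y=2, W=0, U=2, X=2, Z=2) weight 1/768
  (Y=2, W=0, U=2, X=2, Z=3) weight 1/768
  (Y=2, W=0, U=2, X=2, Z=4) weight 1/768
  (Y=2, W=0, U=3, X=2, Z=2) weight 1/768
  (Y=2, W=0, U=3, X=2, Z=3) weight 1/768
  (Y=2, W=0, U=3, X=2, Z=4) weight 1/768
  (Y=2, W=0, U=4, X=2, Z=2) weight 1/768
  (Y=2, W=0, U=4, X=2, Z=3) weight 1/768
  (Y=2, W=1, U=2, X=1, Z=2) weight 1/768
  … 15 more
Group by W:
  weight(W=0) = 1/64
  weight(W=1) = 1/64
Total weight = 1/64 + 1/64 = 1/32
P(W=0 | obs) = 1/64 / 1/32 = 1/2
P(W=1 | obs) = 1/64 / 1/32 = 1/2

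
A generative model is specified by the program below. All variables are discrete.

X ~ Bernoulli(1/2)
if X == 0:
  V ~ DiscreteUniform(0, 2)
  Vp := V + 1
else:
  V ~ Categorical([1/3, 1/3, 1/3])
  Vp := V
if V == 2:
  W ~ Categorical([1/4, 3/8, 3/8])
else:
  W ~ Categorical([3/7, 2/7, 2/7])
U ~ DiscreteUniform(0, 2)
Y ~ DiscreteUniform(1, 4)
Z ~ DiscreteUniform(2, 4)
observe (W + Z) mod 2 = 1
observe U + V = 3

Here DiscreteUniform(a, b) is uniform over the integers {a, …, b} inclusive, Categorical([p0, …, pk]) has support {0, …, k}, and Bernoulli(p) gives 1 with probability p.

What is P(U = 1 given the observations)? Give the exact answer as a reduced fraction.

P(U = 1 | obs) = 77/149

Enumerate traces; 64 have nonzero weight after conditioning:
  (X=0, V=1, W=0, U=2, Y=1, Z=3) weight 1/504
  (X=0, V=1, W=0, U=2, Y=2, Z=3) weight 1/504
  (X=0, V=1, W=0, U=2, Y=3, Z=3) weight 1/504
  (X=0, V=1, W=0, U=2, Y=4, Z=3) weight 1/504
  (X=0, V=1, W=1, U=2, Y=1, Z=2) weight 1/756
  (X=0, V=1, W=1, U=2, Y=1, Z=4) weight 1/756
  (X=0, V=1, W=1, U=2, Y=2, Z=2) weight 1/756
  (X=0, V=1, W=1, U=2, Y=2, Z=4) weight 1/756
  (X=0, V=2, W=0, U=1, Y=1, Z=3) weight 1/864
  … 55 more
Group by U:
  weight(U=1) = 11/216
  weight(U=2) = 1/21
Total weight = 11/216 + 1/21 = 149/1512
P(U=1 | obs) = 11/216 / 149/1512 = 77/149
P(U=2 | obs) = 1/21 / 149/1512 = 72/149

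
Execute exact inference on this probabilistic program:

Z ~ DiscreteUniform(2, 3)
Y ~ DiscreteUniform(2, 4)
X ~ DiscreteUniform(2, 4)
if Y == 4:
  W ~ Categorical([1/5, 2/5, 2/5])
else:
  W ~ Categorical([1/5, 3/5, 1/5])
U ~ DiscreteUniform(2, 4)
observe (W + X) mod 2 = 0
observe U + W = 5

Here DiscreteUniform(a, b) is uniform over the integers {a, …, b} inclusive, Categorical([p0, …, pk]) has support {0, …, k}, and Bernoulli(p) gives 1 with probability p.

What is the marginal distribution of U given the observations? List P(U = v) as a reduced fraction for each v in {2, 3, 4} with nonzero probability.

Enumerate traces; 18 have nonzero weight after conditioning:
  (Z=2, Y=2, X=2, W=2, U=3) weight 1/270
  (Z=2, Y=2, X=3, W=1, U=4) weight 1/90
  (Z=2, Y=2, X=4, W=2, U=3) weight 1/270
  (Z=2, Y=3, X=2, W=2, U=3) weight 1/270
  (Z=2, Y=3, X=3, W=1, U=4) weight 1/90
  (Z=2, Y=3, X=4, W=2, U=3) weight 1/270
  (Z=2, Y=4, X=2, W=2, U=3) weight 1/135
  (Z=2, Y=4, X=3, W=1, U=4) weight 1/135
  … 10 more
Group by U:
  weight(U=3) = 8/135
  weight(U=4) = 8/135
Total weight = 8/135 + 8/135 = 16/135
P(U=3 | obs) = 8/135 / 16/135 = 1/2
P(U=4 | obs) = 8/135 / 16/135 = 1/2

P(U=3) = 1/2, P(U=4) = 1/2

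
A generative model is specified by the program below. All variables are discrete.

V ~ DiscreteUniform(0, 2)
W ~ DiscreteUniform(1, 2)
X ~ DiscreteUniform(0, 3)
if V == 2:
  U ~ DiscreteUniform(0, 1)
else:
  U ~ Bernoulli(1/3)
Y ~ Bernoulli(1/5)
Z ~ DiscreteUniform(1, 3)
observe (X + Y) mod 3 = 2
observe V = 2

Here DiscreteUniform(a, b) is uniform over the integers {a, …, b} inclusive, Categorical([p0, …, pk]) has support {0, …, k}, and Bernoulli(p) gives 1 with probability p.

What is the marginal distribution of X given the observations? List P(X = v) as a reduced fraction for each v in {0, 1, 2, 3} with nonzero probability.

P(X=1) = 1/5, P(X=2) = 4/5

Enumerate traces; 24 have nonzero weight after conditioning:
  (V=2, W=1, X=1, U=0, Y=1, Z=1) weight 1/720
  (V=2, W=1, X=1, U=0, Y=1, Z=2) weight 1/720
  (V=2, W=1, X=1, U=0, Y=1, Z=3) weight 1/720
  (V=2, W=1, X=1, U=1, Y=1, Z=1) weight 1/720
  (V=2, W=1, X=1, U=1, Y=1, Z=2) weight 1/720
  (V=2, W=1, X=1, U=1, Y=1, Z=3) weight 1/720
  (V=2, W=1, X=2, U=0, Y=0, Z=1) weight 1/180
  (V=2, W=1, X=2, U=0, Y=0, Z=2) weight 1/180
  … 16 more
Group by X:
  weight(X=1) = 1/60
  weight(X=2) = 1/15
Total weight = 1/60 + 1/15 = 1/12
P(X=1 | obs) = 1/60 / 1/12 = 1/5
P(X=2 | obs) = 1/15 / 1/12 = 4/5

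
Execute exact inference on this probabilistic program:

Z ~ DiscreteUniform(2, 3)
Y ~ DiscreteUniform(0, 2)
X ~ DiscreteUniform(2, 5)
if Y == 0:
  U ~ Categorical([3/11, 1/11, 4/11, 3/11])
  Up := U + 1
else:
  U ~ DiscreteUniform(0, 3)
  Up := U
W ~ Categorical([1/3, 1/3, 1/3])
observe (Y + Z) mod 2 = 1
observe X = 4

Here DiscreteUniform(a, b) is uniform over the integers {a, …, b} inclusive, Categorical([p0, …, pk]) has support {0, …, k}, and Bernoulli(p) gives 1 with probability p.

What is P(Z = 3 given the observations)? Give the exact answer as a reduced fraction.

P(Z = 3 | obs) = 2/3

Enumerate traces; 36 have nonzero weight after conditioning:
  (Z=2, Y=1, X=4, U=0, W=0) weight 1/288
  (Z=2, Y=1, X=4, U=0, W=1) weight 1/288
  (Z=2, Y=1, X=4, U=0, W=2) weight 1/288
  (Z=2, Y=1, X=4, U=1, W=0) weight 1/288
  (Z=2, Y=1, X=4, U=1, W=1) weight 1/288
  (Z=2, Y=1, X=4, U=1, W=2) weight 1/288
  (Z=2, Y=1, X=4, U=2, W=0) weight 1/288
  (Z=2, Y=1, X=4, U=2, W=1) weight 1/288
  (Z=3, Y=0, X=4, U=0, W=0) weight 1/264
  … 27 more
Group by Z:
  weight(Z=2) = 1/24
  weight(Z=3) = 1/12
Total weight = 1/24 + 1/12 = 1/8
P(Z=2 | obs) = 1/24 / 1/8 = 1/3
P(Z=3 | obs) = 1/12 / 1/8 = 2/3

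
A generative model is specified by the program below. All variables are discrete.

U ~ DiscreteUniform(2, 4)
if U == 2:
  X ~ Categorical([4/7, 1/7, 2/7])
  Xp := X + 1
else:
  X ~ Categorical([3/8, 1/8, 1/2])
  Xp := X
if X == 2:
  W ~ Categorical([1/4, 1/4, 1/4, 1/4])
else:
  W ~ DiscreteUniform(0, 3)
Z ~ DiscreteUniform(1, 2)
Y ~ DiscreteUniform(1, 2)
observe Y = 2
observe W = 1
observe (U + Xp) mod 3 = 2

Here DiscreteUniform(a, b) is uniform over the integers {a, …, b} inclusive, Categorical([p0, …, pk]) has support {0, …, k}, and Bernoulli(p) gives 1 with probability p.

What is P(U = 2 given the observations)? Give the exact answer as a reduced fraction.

P(U = 2 | obs) = 16/51

Enumerate traces; 6 have nonzero weight after conditioning:
  (U=2, X=2, W=1, Z=1, Y=2) weight 1/168
  (U=2, X=2, W=1, Z=2, Y=2) weight 1/168
  (U=3, X=2, W=1, Z=1, Y=2) weight 1/96
  (U=3, X=2, W=1, Z=2, Y=2) weight 1/96
  (U=4, X=1, W=1, Z=1, Y=2) weight 1/384
  (U=4, X=1, W=1, Z=2, Y=2) weight 1/384
Group by U:
  weight(U=2) = 1/84
  weight(U=3) = 1/48
  weight(U=4) = 1/192
Total weight = 1/84 + 1/48 + 1/192 = 17/448
P(U=2 | obs) = 1/84 / 17/448 = 16/51
P(U=3 | obs) = 1/48 / 17/448 = 28/51
P(U=4 | obs) = 1/192 / 17/448 = 7/51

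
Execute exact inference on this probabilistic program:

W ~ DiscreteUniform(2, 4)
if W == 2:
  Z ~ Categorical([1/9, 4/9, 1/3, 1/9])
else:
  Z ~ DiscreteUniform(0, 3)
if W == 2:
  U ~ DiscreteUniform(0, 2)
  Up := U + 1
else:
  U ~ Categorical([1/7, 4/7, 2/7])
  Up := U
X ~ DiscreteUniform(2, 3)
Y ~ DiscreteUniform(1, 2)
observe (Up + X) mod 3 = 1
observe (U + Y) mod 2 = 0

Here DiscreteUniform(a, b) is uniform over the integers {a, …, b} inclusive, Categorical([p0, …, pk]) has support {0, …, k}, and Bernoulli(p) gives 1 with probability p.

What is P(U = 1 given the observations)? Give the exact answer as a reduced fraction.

P(U = 1 | obs) = 31/50

Enumerate traces; 24 have nonzero weight after conditioning:
  (W=2, Z=0, U=0, X=3, Y=2) weight 1/324
  (W=2, Z=0, U=1, X=2, Y=1) weight 1/324
  (W=2, Z=1, U=0, X=3, Y=2) weight 1/81
  (W=2, Z=1, U=1, X=2, Y=1) weight 1/81
  (W=2, Z=2, U=0, X=3, Y=2) weight 1/108
  (W=2, Z=2, U=1, X=2, Y=1) weight 1/108
  (W=2, Z=3, U=0, X=3, Y=2) weight 1/324
  (W=2, Z=3, U=1, X=2, Y=1) weight 1/324
  (W=3, Z=0, U=2, X=2, Y=2) weight 1/168
  … 15 more
Group by U:
  weight(U=0) = 1/36
  weight(U=1) = 31/252
  weight(U=2) = 1/21
Total weight = 1/36 + 31/252 + 1/21 = 25/126
P(U=0 | obs) = 1/36 / 25/126 = 7/50
P(U=1 | obs) = 31/252 / 25/126 = 31/50
P(U=2 | obs) = 1/21 / 25/126 = 6/25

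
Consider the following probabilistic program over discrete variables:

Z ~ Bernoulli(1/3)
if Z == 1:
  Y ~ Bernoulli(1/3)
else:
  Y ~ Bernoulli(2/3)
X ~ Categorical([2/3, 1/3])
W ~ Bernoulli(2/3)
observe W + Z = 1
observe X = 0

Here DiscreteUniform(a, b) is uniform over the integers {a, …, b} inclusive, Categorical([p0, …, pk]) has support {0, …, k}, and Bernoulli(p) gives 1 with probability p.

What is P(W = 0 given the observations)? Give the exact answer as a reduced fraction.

Enumerate traces; 4 have nonzero weight after conditioning:
  (Z=0, Y=0, X=0, W=1) weight 8/81
  (Z=0, Y=1, X=0, W=1) weight 16/81
  (Z=1, Y=0, X=0, W=0) weight 4/81
  (Z=1, Y=1, X=0, W=0) weight 2/81
Group by W:
  weight(W=0) = 2/27
  weight(W=1) = 8/27
Total weight = 2/27 + 8/27 = 10/27
P(W=0 | obs) = 2/27 / 10/27 = 1/5
P(W=1 | obs) = 8/27 / 10/27 = 4/5

P(W = 0 | obs) = 1/5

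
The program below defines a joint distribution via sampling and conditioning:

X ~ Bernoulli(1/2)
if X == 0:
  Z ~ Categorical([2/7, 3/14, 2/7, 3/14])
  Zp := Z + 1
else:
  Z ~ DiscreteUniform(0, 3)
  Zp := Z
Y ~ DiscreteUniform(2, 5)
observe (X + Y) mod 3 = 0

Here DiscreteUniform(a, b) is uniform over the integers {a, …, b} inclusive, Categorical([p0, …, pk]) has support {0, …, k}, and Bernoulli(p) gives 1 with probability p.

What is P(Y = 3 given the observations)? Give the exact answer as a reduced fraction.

P(Y = 3 | obs) = 1/3

Enumerate traces; 12 have nonzero weight after conditioning:
  (X=0, Z=0, Y=3) weight 1/28
  (X=0, Z=1, Y=3) weight 3/112
  (X=0, Z=2, Y=3) weight 1/28
  (X=0, Z=3, Y=3) weight 3/112
  (X=1, Z=0, Y=2) weight 1/32
  (X=1, Z=0, Y=5) weight 1/32
  (X=1, Z=1, Y=2) weight 1/32
  (X=1, Z=1, Y=5) weight 1/32
  … 4 more
Group by Y:
  weight(Y=2) = 1/8
  weight(Y=3) = 1/8
  weight(Y=5) = 1/8
Total weight = 1/8 + 1/8 + 1/8 = 3/8
P(Y=2 | obs) = 1/8 / 3/8 = 1/3
P(Y=3 | obs) = 1/8 / 3/8 = 1/3
P(Y=5 | obs) = 1/8 / 3/8 = 1/3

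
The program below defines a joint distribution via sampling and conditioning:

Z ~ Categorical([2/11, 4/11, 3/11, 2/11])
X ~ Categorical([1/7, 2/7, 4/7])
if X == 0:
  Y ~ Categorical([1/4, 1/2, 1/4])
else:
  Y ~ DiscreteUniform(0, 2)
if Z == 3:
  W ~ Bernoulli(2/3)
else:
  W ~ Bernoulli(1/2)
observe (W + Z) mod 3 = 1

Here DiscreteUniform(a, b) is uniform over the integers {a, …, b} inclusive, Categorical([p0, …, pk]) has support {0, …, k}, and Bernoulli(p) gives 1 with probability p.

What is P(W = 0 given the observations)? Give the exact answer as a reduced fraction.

Enumerate traces; 27 have nonzero weight after conditioning:
  (Z=0, X=0, Y=0, W=1) weight 1/308
  (Z=0, X=0, Y=1, W=1) weight 1/154
  (Z=0, X=0, Y=2, W=1) weight 1/308
  (Z=0, X=1, Y=0, W=1) weight 2/231
  (Z=0, X=1, Y=1, W=1) weight 2/231
  (Z=0, X=1, Y=2, W=1) weight 2/231
  (Z=0, X=2, Y=0, W=1) weight 4/231
  (Z=0, X=2, Y=1, W=1) weight 4/231
  (Z=1, X=0, Y=0, W=0) weight 1/154
  … 18 more
Group by W:
  weight(W=0) = 2/11
  weight(W=1) = 7/33
Total weight = 2/11 + 7/33 = 13/33
P(W=0 | obs) = 2/11 / 13/33 = 6/13
P(W=1 | obs) = 7/33 / 13/33 = 7/13

P(W = 0 | obs) = 6/13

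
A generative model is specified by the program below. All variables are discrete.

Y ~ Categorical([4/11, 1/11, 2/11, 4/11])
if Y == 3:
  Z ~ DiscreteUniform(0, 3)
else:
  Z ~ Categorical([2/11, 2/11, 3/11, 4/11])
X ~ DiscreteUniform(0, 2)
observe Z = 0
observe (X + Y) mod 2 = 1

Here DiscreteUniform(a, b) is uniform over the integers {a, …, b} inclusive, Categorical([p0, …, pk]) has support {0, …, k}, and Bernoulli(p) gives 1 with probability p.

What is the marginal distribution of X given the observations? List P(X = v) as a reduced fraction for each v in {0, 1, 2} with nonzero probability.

Enumerate traces; 6 have nonzero weight after conditioning:
  (Y=0, Z=0, X=1) weight 8/363
  (Y=1, Z=0, X=0) weight 2/363
  (Y=1, Z=0, X=2) weight 2/363
  (Y=2, Z=0, X=1) weight 4/363
  (Y=3, Z=0, X=0) weight 1/33
  (Y=3, Z=0, X=2) weight 1/33
Group by X:
  weight(X=0) = 13/363
  weight(X=1) = 4/121
  weight(X=2) = 13/363
Total weight = 13/363 + 4/121 + 13/363 = 38/363
P(X=0 | obs) = 13/363 / 38/363 = 13/38
P(X=1 | obs) = 4/121 / 38/363 = 6/19
P(X=2 | obs) = 13/363 / 38/363 = 13/38

P(X=0) = 13/38, P(X=1) = 6/19, P(X=2) = 13/38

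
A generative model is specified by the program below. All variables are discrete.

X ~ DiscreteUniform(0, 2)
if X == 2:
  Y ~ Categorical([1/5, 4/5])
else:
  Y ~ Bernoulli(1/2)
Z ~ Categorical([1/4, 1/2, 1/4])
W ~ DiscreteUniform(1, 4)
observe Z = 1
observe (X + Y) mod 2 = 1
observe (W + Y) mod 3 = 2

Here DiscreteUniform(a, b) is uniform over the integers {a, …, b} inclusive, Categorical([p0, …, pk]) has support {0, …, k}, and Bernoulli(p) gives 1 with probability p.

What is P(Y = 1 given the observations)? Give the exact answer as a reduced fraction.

Enumerate traces; 5 have nonzero weight after conditioning:
  (X=0, Y=1, Z=1, W=1) weight 1/48
  (X=0, Y=1, Z=1, W=4) weight 1/48
  (X=1, Y=0, Z=1, W=2) weight 1/48
  (X=2, Y=1, Z=1, W=1) weight 1/30
  (X=2, Y=1, Z=1, W=4) weight 1/30
Group by Y:
  weight(Y=0) = 1/48
  weight(Y=1) = 13/120
Total weight = 1/48 + 13/120 = 31/240
P(Y=0 | obs) = 1/48 / 31/240 = 5/31
P(Y=1 | obs) = 13/120 / 31/240 = 26/31

P(Y = 1 | obs) = 26/31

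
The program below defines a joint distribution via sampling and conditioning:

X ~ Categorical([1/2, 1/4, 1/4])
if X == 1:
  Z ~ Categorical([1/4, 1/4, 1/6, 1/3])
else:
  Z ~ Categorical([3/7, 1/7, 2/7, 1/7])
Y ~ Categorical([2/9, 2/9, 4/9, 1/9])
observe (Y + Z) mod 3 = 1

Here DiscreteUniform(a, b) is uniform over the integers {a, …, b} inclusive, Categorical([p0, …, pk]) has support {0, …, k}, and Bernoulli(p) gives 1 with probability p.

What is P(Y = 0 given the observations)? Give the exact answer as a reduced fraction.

P(Y = 0 | obs) = 114/901

Enumerate traces; 15 have nonzero weight after conditioning:
  (X=0, Z=0, Y=1) weight 1/21
  (X=0, Z=1, Y=0) weight 1/63
  (X=0, Z=1, Y=3) weight 1/126
  (X=0, Z=2, Y=2) weight 4/63
  (X=0, Z=3, Y=1) weight 1/63
  (X=1, Z=0, Y=1) weight 1/72
  (X=1, Z=1, Y=0) weight 1/72
  (X=1, Z=1, Y=3) weight 1/144
  … 7 more
Group by Y:
  weight(Y=0) = 19/504
  weight(Y=1) = 193/1512
  weight(Y=2) = 43/378
  weight(Y=3) = 19/1008
Total weight = 19/504 + 193/1512 + 43/378 + 19/1008 = 901/3024
P(Y=0 | obs) = 19/504 / 901/3024 = 114/901
P(Y=1 | obs) = 193/1512 / 901/3024 = 386/901
P(Y=2 | obs) = 43/378 / 901/3024 = 344/901
P(Y=3 | obs) = 19/1008 / 901/3024 = 57/901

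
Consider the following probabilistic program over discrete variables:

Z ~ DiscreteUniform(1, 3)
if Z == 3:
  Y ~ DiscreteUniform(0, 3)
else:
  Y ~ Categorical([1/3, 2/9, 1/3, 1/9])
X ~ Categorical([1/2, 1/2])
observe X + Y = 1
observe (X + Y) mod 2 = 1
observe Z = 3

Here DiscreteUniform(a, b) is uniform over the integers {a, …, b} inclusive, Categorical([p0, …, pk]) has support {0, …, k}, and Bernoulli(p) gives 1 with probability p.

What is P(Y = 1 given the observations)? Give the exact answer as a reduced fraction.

P(Y = 1 | obs) = 1/2

Enumerate traces; 2 have nonzero weight after conditioning:
  (Z=3, Y=0, X=1) weight 1/24
  (Z=3, Y=1, X=0) weight 1/24
Group by Y:
  weight(Y=0) = 1/24
  weight(Y=1) = 1/24
Total weight = 1/24 + 1/24 = 1/12
P(Y=0 | obs) = 1/24 / 1/12 = 1/2
P(Y=1 | obs) = 1/24 / 1/12 = 1/2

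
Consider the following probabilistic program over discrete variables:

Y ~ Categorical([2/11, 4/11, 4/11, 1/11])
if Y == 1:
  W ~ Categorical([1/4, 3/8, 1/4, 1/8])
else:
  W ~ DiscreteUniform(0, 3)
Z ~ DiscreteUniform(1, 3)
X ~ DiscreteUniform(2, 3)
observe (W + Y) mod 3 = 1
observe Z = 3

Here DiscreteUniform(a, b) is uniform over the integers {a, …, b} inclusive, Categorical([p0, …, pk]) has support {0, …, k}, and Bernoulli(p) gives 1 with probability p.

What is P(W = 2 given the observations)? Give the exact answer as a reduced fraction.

Enumerate traces; 10 have nonzero weight after conditioning:
  (Y=0, W=1, Z=3, X=2) weight 1/132
  (Y=0, W=1, Z=3, X=3) weight 1/132
  (Y=1, W=0, Z=3, X=2) weight 1/66
  (Y=1, W=0, Z=3, X=3) weight 1/66
  (Y=1, W=3, Z=3, X=2) weight 1/132
  (Y=1, W=3, Z=3, X=3) weight 1/132
  (Y=2, W=2, Z=3, X=2) weight 1/66
  (Y=2, W=2, Z=3, X=3) weight 1/66
  … 2 more
Group by W:
  weight(W=0) = 1/33
  weight(W=1) = 1/44
  weight(W=2) = 1/33
  weight(W=3) = 1/66
Total weight = 1/33 + 1/44 + 1/33 + 1/66 = 13/132
P(W=0 | obs) = 1/33 / 13/132 = 4/13
P(W=1 | obs) = 1/44 / 13/132 = 3/13
P(W=2 | obs) = 1/33 / 13/132 = 4/13
P(W=3 | obs) = 1/66 / 13/132 = 2/13

P(W = 2 | obs) = 4/13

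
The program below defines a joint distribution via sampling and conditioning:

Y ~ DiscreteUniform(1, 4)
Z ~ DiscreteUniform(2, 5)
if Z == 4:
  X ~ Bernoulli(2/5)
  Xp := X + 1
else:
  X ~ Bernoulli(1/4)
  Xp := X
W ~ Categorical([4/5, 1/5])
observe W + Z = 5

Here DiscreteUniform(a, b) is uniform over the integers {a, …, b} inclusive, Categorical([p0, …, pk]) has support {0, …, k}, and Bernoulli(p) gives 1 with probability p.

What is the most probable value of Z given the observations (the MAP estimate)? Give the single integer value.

Enumerate traces; 16 have nonzero weight after conditioning:
  (Y=1, Z=4, X=0, W=1) weight 3/400
  (Y=1, Z=4, X=1, W=1) weight 1/200
  (Y=1, Z=5, X=0, W=0) weight 3/80
  (Y=1, Z=5, X=1, W=0) weight 1/80
  (Y=2, Z=4, X=0, W=1) weight 3/400
  (Y=2, Z=4, X=1, W=1) weight 1/200
  (Y=2, Z=5, X=0, W=0) weight 3/80
  (Y=2, Z=5, X=1, W=0) weight 1/80
  … 8 more
Group by Z:
  weight(Z=4) = 1/20
  weight(Z=5) = 1/5
Total weight = 1/20 + 1/5 = 1/4
P(Z=4 | obs) = 1/20 / 1/4 = 1/5
P(Z=5 | obs) = 1/5 / 1/4 = 4/5
argmax = 5

argmax_v P(Z = v | obs) = 5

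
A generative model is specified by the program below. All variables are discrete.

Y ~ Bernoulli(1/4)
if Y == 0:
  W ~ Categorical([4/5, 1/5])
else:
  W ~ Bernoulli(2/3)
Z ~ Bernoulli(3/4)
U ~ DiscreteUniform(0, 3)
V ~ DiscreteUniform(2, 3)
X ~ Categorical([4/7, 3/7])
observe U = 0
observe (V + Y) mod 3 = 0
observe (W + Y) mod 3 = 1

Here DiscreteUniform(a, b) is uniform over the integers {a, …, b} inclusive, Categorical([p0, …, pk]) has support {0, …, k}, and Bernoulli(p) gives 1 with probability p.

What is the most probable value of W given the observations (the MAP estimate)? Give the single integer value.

Enumerate traces; 8 have nonzero weight after conditioning:
  (Y=0, W=1, Z=0, U=0, V=3, X=0) weight 3/1120
  (Y=0, W=1, Z=0, U=0, V=3, X=1) weight 9/4480
  (Y=0, W=1, Z=1, U=0, V=3, X=0) weight 9/1120
  (Y=0, W=1, Z=1, U=0, V=3, X=1) weight 27/4480
  (Y=1, W=0, Z=0, U=0, V=2, X=0) weight 1/672
  (Y=1, W=0, Z=0, U=0, V=2, X=1) weight 1/896
  (Y=1, W=0, Z=1, U=0, V=2, X=0) weight 1/224
  (Y=1, W=0, Z=1, U=0, V=2, X=1) weight 3/896
Group by W:
  weight(W=0) = 1/96
  weight(W=1) = 3/160
Total weight = 1/96 + 3/160 = 7/240
P(W=0 | obs) = 1/96 / 7/240 = 5/14
P(W=1 | obs) = 3/160 / 7/240 = 9/14
argmax = 1

argmax_v P(W = v | obs) = 1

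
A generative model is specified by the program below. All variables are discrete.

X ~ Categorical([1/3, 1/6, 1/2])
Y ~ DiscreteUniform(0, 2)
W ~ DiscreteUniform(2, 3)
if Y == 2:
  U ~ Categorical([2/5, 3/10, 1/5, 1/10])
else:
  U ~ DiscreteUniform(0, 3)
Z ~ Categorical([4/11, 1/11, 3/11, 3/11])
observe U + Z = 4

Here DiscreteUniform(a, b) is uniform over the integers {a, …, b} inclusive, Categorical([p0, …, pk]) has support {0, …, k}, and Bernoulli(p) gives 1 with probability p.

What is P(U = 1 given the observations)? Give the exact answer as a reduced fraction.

Enumerate traces; 54 have nonzero weight after conditioning:
  (X=0, Y=0, W=2, U=1, Z=3) weight 1/264
  (X=0, Y=0, W=2, U=2, Z=2) weight 1/264
  (X=0, Y=0, W=2, U=3, Z=1) weight 1/792
  (X=0, Y=0, W=3, U=1, Z=3) weight 1/264
  (X=0, Y=0, W=3, U=2, Z=2) weight 1/264
  (X=0, Y=0, W=3, U=3, Z=1) weight 1/792
  (X=0, Y=1, W=2, U=1, Z=3) weight 1/264
  (X=0, Y=1, W=2, U=2, Z=2) weight 1/264
  … 46 more
Group by U:
  weight(U=1) = 4/55
  weight(U=2) = 7/110
  weight(U=3) = 1/55
Total weight = 4/55 + 7/110 + 1/55 = 17/110
P(U=1 | obs) = 4/55 / 17/110 = 8/17
P(U=2 | obs) = 7/110 / 17/110 = 7/17
P(U=3 | obs) = 1/55 / 17/110 = 2/17

P(U = 1 | obs) = 8/17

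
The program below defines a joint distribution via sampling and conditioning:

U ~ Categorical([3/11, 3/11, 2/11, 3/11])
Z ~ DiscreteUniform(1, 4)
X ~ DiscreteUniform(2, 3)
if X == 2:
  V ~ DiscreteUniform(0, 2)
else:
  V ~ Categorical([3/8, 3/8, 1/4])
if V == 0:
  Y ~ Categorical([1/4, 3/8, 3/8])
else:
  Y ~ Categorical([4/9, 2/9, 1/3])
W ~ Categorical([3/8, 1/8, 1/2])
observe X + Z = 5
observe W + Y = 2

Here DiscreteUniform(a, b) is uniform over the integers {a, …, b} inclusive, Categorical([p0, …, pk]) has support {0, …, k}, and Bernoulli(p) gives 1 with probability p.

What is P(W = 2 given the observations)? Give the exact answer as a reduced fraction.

Enumerate traces; 72 have nonzero weight after conditioning:
  (U=0, Z=2, X=3, V=0, Y=0, W=2) weight 9/5632
  (U=0, Z=2, X=3, V=0, Y=1, W=1) weight 27/45056
  (U=0, Z=2, X=3, V=0, Y=2, W=0) weight 81/45056
  (U=0, Z=2, X=3, V=1, Y=0, W=2) weight 1/352
  (U=0, Z=2, X=3, V=1, Y=1, W=1) weight 1/2816
  (U=0, Z=2, X=3, V=1, Y=2, W=0) weight 9/5632
  (U=0, Z=2, X=3, V=2, Y=0, W=2) weight 1/528
  (U=0, Z=2, X=3, V=2, Y=1, W=1) weight 1/4224
  … 64 more
Group by W:
  weight(W=0) = 401/12288
  weight(W=1) = 955/110592
  weight(W=2) = 649/13824
Total weight = 401/12288 + 955/110592 + 649/13824 = 271/3072
P(W=0 | obs) = 401/12288 / 271/3072 = 401/1084
P(W=1 | obs) = 955/110592 / 271/3072 = 955/9756
P(W=2 | obs) = 649/13824 / 271/3072 = 1298/2439

P(W = 2 | obs) = 1298/2439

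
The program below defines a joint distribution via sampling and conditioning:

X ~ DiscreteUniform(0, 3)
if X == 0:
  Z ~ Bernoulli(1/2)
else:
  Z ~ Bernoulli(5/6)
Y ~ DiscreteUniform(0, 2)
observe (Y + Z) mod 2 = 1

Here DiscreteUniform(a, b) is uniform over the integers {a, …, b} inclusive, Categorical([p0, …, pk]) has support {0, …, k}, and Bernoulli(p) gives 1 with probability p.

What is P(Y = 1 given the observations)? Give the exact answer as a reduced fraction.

P(Y = 1 | obs) = 1/7

Enumerate traces; 12 have nonzero weight after conditioning:
  (X=0, Z=0, Y=1) weight 1/24
  (X=0, Z=1, Y=0) weight 1/24
  (X=0, Z=1, Y=2) weight 1/24
  (X=1, Z=0, Y=1) weight 1/72
  (X=1, Z=1, Y=0) weight 5/72
  (X=1, Z=1, Y=2) weight 5/72
  (X=2, Z=0, Y=1) weight 1/72
  (X=2, Z=1, Y=0) weight 5/72
  … 4 more
Group by Y:
  weight(Y=0) = 1/4
  weight(Y=1) = 1/12
  weight(Y=2) = 1/4
Total weight = 1/4 + 1/12 + 1/4 = 7/12
P(Y=0 | obs) = 1/4 / 7/12 = 3/7
P(Y=1 | obs) = 1/12 / 7/12 = 1/7
P(Y=2 | obs) = 1/4 / 7/12 = 3/7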